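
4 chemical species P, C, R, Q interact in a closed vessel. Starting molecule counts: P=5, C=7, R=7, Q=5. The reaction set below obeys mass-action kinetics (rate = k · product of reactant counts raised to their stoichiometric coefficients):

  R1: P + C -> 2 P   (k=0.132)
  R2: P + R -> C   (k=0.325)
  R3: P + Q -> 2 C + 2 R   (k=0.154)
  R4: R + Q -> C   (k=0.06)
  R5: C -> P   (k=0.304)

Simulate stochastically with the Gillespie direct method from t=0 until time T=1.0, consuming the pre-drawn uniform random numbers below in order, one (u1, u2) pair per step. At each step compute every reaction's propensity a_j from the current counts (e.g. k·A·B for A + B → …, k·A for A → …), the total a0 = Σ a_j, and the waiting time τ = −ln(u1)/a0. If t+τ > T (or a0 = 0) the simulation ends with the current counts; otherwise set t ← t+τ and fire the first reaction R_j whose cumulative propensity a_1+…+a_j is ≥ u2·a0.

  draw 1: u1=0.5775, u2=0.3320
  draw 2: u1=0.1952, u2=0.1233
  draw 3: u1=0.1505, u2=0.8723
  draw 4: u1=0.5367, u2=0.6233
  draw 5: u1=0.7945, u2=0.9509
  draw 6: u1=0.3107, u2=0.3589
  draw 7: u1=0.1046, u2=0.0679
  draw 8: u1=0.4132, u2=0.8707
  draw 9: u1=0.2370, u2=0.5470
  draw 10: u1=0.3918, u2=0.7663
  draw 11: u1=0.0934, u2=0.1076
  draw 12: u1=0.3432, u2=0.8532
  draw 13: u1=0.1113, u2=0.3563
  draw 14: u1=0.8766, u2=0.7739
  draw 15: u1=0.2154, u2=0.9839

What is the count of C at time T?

t=0.000: P=5 C=7 R=7 Q=5
Draw 1: a1=4.620, a2=11.375, a3=3.850, a4=2.100, a5=2.128, a0=24.073; τ=−ln(0.5775)/24.073=0.023 → t=0.023; u2·a0=0.3320·24.073=7.992; a1=4.620 < 7.992 ≤ a1+a2=15.995 → R2 fires; P=4 C=8 R=6 Q=5
Draw 2: a1=4.224, a2=7.800, a3=3.080, a4=1.800, a5=2.432, a0=19.336; τ=−ln(0.1952)/19.336=0.084 → t=0.107; u2·a0=0.1233·19.336=2.384 ≤ a1=4.224 → R1 fires; P=5 C=7 R=6 Q=5
Draw 3: a1=4.620, a2=9.750, a3=3.850, a4=1.800, a5=2.128, a0=22.148; τ=−ln(0.1505)/22.148=0.086 → t=0.193; u2·a0=0.8723·22.148=19.320; a1+…+a3=18.220 < 19.320 ≤ a1+…+a4=20.020 → R4 fires; P=5 C=8 R=5 Q=4
Draw 4: a1=5.280, a2=8.125, a3=3.080, a4=1.200, a5=2.432, a0=20.117; τ=−ln(0.5367)/20.117=0.031 → t=0.224; u2·a0=0.6233·20.117=12.539; a1=5.280 < 12.539 ≤ a1+a2=13.405 → R2 fires; P=4 C=9 R=4 Q=4
Draw 5: a1=4.752, a2=5.200, a3=2.464, a4=0.960, a5=2.736, a0=16.112; τ=−ln(0.7945)/16.112=0.014 → t=0.238; u2·a0=0.9509·16.112=15.321; a1+…+a4=13.376 < 15.321 ≤ a1+…+a5=16.112 → R5 fires; P=5 C=8 R=4 Q=4
Draw 6: a1=5.280, a2=6.500, a3=3.080, a4=0.960, a5=2.432, a0=18.252; τ=−ln(0.3107)/18.252=0.064 → t=0.302; u2·a0=0.3589·18.252=6.551; a1=5.280 < 6.551 ≤ a1+a2=11.780 → R2 fires; P=4 C=9 R=3 Q=4
Draw 7: a1=4.752, a2=3.900, a3=2.464, a4=0.720, a5=2.736, a0=14.572; τ=−ln(0.1046)/14.572=0.155 → t=0.457; u2·a0=0.0679·14.572=0.989 ≤ a1=4.752 → R1 fires; P=5 C=8 R=3 Q=4
Draw 8: a1=5.280, a2=4.875, a3=3.080, a4=0.720, a5=2.432, a0=16.387; τ=−ln(0.4132)/16.387=0.054 → t=0.511; u2·a0=0.8707·16.387=14.268; a1+…+a4=13.955 < 14.268 ≤ a1+…+a5=16.387 → R5 fires; P=6 C=7 R=3 Q=4
Draw 9: a1=5.544, a2=5.850, a3=3.696, a4=0.720, a5=2.128, a0=17.938; τ=−ln(0.2370)/17.938=0.080 → t=0.591; u2·a0=0.5470·17.938=9.812; a1=5.544 < 9.812 ≤ a1+a2=11.394 → R2 fires; P=5 C=8 R=2 Q=4
Draw 10: a1=5.280, a2=3.250, a3=3.080, a4=0.480, a5=2.432, a0=14.522; τ=−ln(0.3918)/14.522=0.065 → t=0.656; u2·a0=0.7663·14.522=11.128; a1+a2=8.530 < 11.128 ≤ a1+…+a3=11.610 → R3 fires; P=4 C=10 R=4 Q=3
Draw 11: a1=5.280, a2=5.200, a3=1.848, a4=0.720, a5=3.040, a0=16.088; τ=−ln(0.0934)/16.088=0.147 → t=0.803; u2·a0=0.1076·16.088=1.731 ≤ a1=5.280 → R1 fires; P=5 C=9 R=4 Q=3
Draw 12: a1=5.940, a2=6.500, a3=2.310, a4=0.720, a5=2.736, a0=18.206; τ=−ln(0.3432)/18.206=0.059 → t=0.862; u2·a0=0.8532·18.206=15.533; a1+…+a4=15.470 < 15.533 ≤ a1+…+a5=18.206 → R5 fires; P=6 C=8 R=4 Q=3
Draw 13: a1=6.336, a2=7.800, a3=2.772, a4=0.720, a5=2.432, a0=20.060; τ=−ln(0.1113)/20.060=0.109 → t=0.971; u2·a0=0.3563·20.060=7.147; a1=6.336 < 7.147 ≤ a1+a2=14.136 → R2 fires; P=5 C=9 R=3 Q=3
Draw 14: a1=5.940, a2=4.875, a3=2.310, a4=0.540, a5=2.736, a0=16.401; τ=−ln(0.8766)/16.401=0.008 → t=0.979; u2·a0=0.7739·16.401=12.693; a1+a2=10.815 < 12.693 ≤ a1+…+a3=13.125 → R3 fires; P=4 C=11 R=5 Q=2
Draw 15: a1=5.808, a2=6.500, a3=1.232, a4=0.600, a5=3.344, a0=17.484; τ=−ln(0.2154)/17.484=0.088 → t=1.067 > T=1.0: stop.
Read off C at T=1.0: 11

C at T = 11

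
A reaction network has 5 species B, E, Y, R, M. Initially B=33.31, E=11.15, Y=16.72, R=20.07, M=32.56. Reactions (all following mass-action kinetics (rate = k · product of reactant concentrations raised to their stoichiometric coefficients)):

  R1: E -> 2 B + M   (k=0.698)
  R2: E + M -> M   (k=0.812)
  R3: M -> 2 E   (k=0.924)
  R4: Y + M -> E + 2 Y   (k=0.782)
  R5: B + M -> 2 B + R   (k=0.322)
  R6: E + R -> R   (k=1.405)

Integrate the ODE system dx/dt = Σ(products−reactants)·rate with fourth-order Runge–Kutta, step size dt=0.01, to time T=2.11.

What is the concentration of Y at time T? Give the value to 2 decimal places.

Y at T = 36.22

RK4 with dt=0.01: 211 steps to T=2.11. Trajectory (selected grid times):
t=0.00: B=33.31 E=11.15 Y=16.72 R=20.07 M=32.56
t=0.23: B=46.81 E=0.01 Y=36.22 R=32.67 M=0.00
t=0.47: B=46.81 E=0.00 Y=36.22 R=32.67 M=0.00
t=0.70: B=46.81 E=0.00 Y=36.22 R=32.67 M=0.00
t=0.94: B=46.81 E=0.00 Y=36.22 R=32.67 M=0.00
t=1.17: B=46.81 E=0.00 Y=36.22 R=32.67 M=0.00
t=1.41: B=46.81 E=0.00 Y=36.22 R=32.67 M=0.00
t=1.64: B=46.81 E=0.00 Y=36.22 R=32.67 M=0.00
t=1.88: B=46.81 E=0.00 Y=36.22 R=32.67 M=0.00
t=2.11: B=46.81 E=0.00 Y=36.22 R=32.67 M=0.00
Read off Y at T=2.11: 36.22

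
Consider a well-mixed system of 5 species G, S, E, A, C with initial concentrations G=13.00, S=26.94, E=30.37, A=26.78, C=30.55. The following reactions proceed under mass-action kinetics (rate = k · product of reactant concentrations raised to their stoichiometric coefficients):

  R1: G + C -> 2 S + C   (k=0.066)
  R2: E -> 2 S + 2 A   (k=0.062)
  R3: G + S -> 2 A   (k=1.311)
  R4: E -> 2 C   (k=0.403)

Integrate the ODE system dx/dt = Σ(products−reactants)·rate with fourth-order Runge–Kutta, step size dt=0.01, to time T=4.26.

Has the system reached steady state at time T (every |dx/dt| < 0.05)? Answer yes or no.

Steady state at T: no

RK4 with dt=0.01: 426 steps to T=4.26. Trajectory (selected grid times):
t=0.00: G=13.00 S=26.94 E=30.37 A=26.78 C=30.55
t=0.47: G=0.00 S=18.21 E=24.41 A=52.58 C=40.88
t=0.95: G=0.00 S=19.51 E=19.53 A=53.88 C=49.35
t=1.42: G=0.00 S=20.53 E=15.69 A=54.91 C=55.99
t=1.89: G=0.00 S=21.36 E=12.61 A=55.73 C=61.33
t=2.37: G=0.00 S=22.03 E=10.09 A=56.40 C=65.70
t=2.84: G=0.00 S=22.56 E=8.11 A=56.93 C=69.14
t=3.31: G=0.00 S=22.98 E=6.52 A=57.35 C=71.90
t=3.79: G=0.00 S=23.33 E=5.21 A=57.70 C=74.16
t=4.26: G=0.00 S=23.60 E=4.19 A=57.97 C=75.93
Rates at T: R1=0.0000, R2=0.2597, R3=0.0000, R4=1.6883
dx/dt at T (Σ net stoichiometry × rate): G=-0.0000, S=+0.5195, E=-1.9481, A=+0.5195, C=+3.3766
Largest |dx/dt| is |+3.3766| (C) ≥ 0.05 → not steady.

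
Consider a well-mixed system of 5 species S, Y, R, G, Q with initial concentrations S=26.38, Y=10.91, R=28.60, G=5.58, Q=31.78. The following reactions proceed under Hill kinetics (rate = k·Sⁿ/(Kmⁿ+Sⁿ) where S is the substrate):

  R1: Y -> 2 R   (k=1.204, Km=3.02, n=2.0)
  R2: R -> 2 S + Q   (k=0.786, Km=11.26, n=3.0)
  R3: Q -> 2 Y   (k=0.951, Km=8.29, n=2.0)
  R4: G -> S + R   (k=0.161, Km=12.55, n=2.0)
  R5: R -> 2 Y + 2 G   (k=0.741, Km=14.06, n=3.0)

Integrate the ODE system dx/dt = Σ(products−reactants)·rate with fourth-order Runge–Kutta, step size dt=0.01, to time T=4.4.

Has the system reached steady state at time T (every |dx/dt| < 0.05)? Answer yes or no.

Steady state at T: no

RK4 with dt=0.01: 440 steps to T=4.4. Trajectory (selected grid times):
t=0.00: S=26.38 Y=10.91 R=28.60 G=5.58 Q=31.78
t=0.49: S=27.12 Y=11.88 R=29.03 G=6.22 Q=31.71
t=0.98: S=27.87 Y=12.85 R=29.47 G=6.85 Q=31.64
t=1.47: S=28.62 Y=13.82 R=29.92 G=7.49 Q=31.56
t=1.96: S=29.37 Y=14.78 R=30.37 G=8.13 Q=31.49
t=2.44: S=30.11 Y=15.73 R=30.82 G=8.75 Q=31.43
t=2.93: S=30.88 Y=16.70 R=31.29 G=9.39 Q=31.36
t=3.42: S=31.64 Y=17.66 R=31.76 G=10.03 Q=31.29
t=3.91: S=32.41 Y=18.63 R=32.24 G=10.66 Q=31.23
t=4.40: S=33.19 Y=19.59 R=32.72 G=11.30 Q=31.16
Rates at T: R1=1.1761, R2=0.7552, R3=0.8881, R4=0.0721, R5=0.6865
dx/dt at T (Σ net stoichiometry × rate): S=+1.5825, Y=+1.9733, R=+0.9825, G=+1.3010, Q=-0.1329
Largest |dx/dt| is |+1.9733| (Y) ≥ 0.05 → not steady.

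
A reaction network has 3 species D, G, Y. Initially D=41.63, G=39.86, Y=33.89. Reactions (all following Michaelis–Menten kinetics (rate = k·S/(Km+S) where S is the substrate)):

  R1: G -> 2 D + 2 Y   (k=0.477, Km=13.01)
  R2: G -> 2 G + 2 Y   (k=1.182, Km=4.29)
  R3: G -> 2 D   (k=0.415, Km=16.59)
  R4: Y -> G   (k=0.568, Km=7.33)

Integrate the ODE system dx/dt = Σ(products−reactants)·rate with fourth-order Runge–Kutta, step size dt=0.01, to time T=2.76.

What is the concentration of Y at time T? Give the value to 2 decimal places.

RK4 with dt=0.01: 276 steps to T=2.76. Trajectory (selected grid times):
t=0.00: D=41.63 G=39.86 Y=33.89
t=0.31: D=42.04 G=40.13 Y=34.63
t=0.61: D=42.43 G=40.40 Y=35.35
t=0.92: D=42.83 G=40.67 Y=36.09
t=1.23: D=43.24 G=40.95 Y=36.83
t=1.53: D=43.64 G=41.21 Y=37.54
t=1.84: D=44.04 G=41.49 Y=38.29
t=2.15: D=44.45 G=41.76 Y=39.03
t=2.45: D=44.85 G=42.03 Y=39.75
t=2.76: D=45.26 G=42.31 Y=40.49
Read off Y at T=2.76: 40.49

Y at T = 40.49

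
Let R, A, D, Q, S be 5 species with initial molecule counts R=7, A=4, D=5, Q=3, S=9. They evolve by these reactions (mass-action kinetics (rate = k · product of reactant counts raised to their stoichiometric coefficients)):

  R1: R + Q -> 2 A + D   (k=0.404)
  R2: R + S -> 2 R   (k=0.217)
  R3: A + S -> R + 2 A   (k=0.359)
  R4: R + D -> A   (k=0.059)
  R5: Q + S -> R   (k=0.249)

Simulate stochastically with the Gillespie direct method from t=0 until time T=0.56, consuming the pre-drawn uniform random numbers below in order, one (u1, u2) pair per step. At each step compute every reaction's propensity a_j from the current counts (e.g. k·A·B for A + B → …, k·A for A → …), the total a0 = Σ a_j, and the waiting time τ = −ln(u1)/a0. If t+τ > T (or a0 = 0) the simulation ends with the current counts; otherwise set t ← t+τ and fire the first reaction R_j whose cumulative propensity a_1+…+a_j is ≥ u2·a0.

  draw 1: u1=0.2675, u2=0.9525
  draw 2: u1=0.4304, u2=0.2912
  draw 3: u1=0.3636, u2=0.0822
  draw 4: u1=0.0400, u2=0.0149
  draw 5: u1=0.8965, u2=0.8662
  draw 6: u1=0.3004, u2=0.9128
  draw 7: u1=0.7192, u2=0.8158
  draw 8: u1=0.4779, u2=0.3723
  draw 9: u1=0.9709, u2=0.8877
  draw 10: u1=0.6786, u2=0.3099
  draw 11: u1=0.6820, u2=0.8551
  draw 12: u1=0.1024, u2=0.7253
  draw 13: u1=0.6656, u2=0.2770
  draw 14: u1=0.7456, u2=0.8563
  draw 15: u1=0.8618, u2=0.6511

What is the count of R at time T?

t=0.000: R=7 A=4 D=5 Q=3 S=9
Draw 1: a1=8.484, a2=13.671, a3=12.924, a4=2.065, a5=6.723, a0=43.867; τ=−ln(0.2675)/43.867=0.030 → t=0.030; u2·a0=0.9525·43.867=41.783; a1+…+a4=37.144 < 41.783 ≤ a1+…+a5=43.867 → R5 fires; R=8 A=4 D=5 Q=2 S=8
Draw 2: a1=6.464, a2=13.888, a3=11.488, a4=2.360, a5=3.984, a0=38.184; τ=−ln(0.4304)/38.184=0.022 → t=0.052; u2·a0=0.2912·38.184=11.119; a1=6.464 < 11.119 ≤ a1+a2=20.352 → R2 fires; R=9 A=4 D=5 Q=2 S=7
Draw 3: a1=7.272, a2=13.671, a3=10.052, a4=2.655, a5=3.486, a0=37.136; τ=−ln(0.3636)/37.136=0.027 → t=0.079; u2·a0=0.0822·37.136=3.053 ≤ a1=7.272 → R1 fires; R=8 A=6 D=6 Q=1 S=7
Draw 4: a1=3.232, a2=12.152, a3=15.078, a4=2.832, a5=1.743, a0=35.037; τ=−ln(0.0400)/35.037=0.092 → t=0.171; u2·a0=0.0149·35.037=0.522 ≤ a1=3.232 → R1 fires; R=7 A=8 D=7 Q=0 S=7
Draw 5: a1=0.000, a2=10.633, a3=20.104, a4=2.891, a5=0.000, a0=33.628; τ=−ln(0.8965)/33.628=0.003 → t=0.175; u2·a0=0.8662·33.628=29.129; a1+a2=10.633 < 29.129 ≤ a1+…+a3=30.737 → R3 fires; R=8 A=9 D=7 Q=0 S=6
Draw 6: a1=0.000, a2=10.416, a3=19.386, a4=3.304, a5=0.000, a0=33.106; τ=−ln(0.3004)/33.106=0.036 → t=0.211; u2·a0=0.9128·33.106=30.219; a1+…+a3=29.802 < 30.219 ≤ a1+…+a4=33.106 → R4 fires; R=7 A=10 D=6 Q=0 S=6
Draw 7: a1=0.000, a2=9.114, a3=21.540, a4=2.478, a5=0.000, a0=33.132; τ=−ln(0.7192)/33.132=0.010 → t=0.221; u2·a0=0.8158·33.132=27.029; a1+a2=9.114 < 27.029 ≤ a1+…+a3=30.654 → R3 fires; R=8 A=11 D=6 Q=0 S=5
Draw 8: a1=0.000, a2=8.680, a3=19.745, a4=2.832, a5=0.000, a0=31.257; τ=−ln(0.4779)/31.257=0.024 → t=0.244; u2·a0=0.3723·31.257=11.637; a1+a2=8.680 < 11.637 ≤ a1+…+a3=28.425 → R3 fires; R=9 A=12 D=6 Q=0 S=4
Draw 9: a1=0.000, a2=7.812, a3=17.232, a4=3.186, a5=0.000, a0=28.230; τ=−ln(0.9709)/28.230=0.001 → t=0.245; u2·a0=0.8877·28.230=25.060; a1+…+a3=25.044 < 25.060 ≤ a1+…+a4=28.230 → R4 fires; R=8 A=13 D=5 Q=0 S=4
Draw 10: a1=0.000, a2=6.944, a3=18.668, a4=2.360, a5=0.000, a0=27.972; τ=−ln(0.6786)/27.972=0.014 → t=0.259; u2·a0=0.3099·27.972=8.669; a1+a2=6.944 < 8.669 ≤ a1+…+a3=25.612 → R3 fires; R=9 A=14 D=5 Q=0 S=3
Draw 11: a1=0.000, a2=5.859, a3=15.078, a4=2.655, a5=0.000, a0=23.592; τ=−ln(0.6820)/23.592=0.016 → t=0.276; u2·a0=0.8551·23.592=20.174; a1+a2=5.859 < 20.174 ≤ a1+…+a3=20.937 → R3 fires; R=10 A=15 D=5 Q=0 S=2
Draw 12: a1=0.000, a2=4.340, a3=10.770, a4=2.950, a5=0.000, a0=18.060; τ=−ln(0.1024)/18.060=0.126 → t=0.402; u2·a0=0.7253·18.060=13.099; a1+a2=4.340 < 13.099 ≤ a1+…+a3=15.110 → R3 fires; R=11 A=16 D=5 Q=0 S=1
Draw 13: a1=0.000, a2=2.387, a3=5.744, a4=3.245, a5=0.000, a0=11.376; τ=−ln(0.6656)/11.376=0.036 → t=0.437; u2·a0=0.2770·11.376=3.151; a1+a2=2.387 < 3.151 ≤ a1+…+a3=8.131 → R3 fires; R=12 A=17 D=5 Q=0 S=0
Draw 14: a1=0.000, a2=0.000, a3=0.000, a4=3.540, a5=0.000, a0=3.540; τ=−ln(0.7456)/3.540=0.083 → t=0.520; u2·a0=0.8563·3.540=3.031; a1+…+a3=0.000 < 3.031 ≤ a1+…+a4=3.540 → R4 fires; R=11 A=18 D=4 Q=0 S=0
Draw 15: a1=0.000, a2=0.000, a3=0.000, a4=2.596, a5=0.000, a0=2.596; τ=−ln(0.8618)/2.596=0.057 → t=0.578 > T=0.56: stop.
Read off R at T=0.56: 11

R at T = 11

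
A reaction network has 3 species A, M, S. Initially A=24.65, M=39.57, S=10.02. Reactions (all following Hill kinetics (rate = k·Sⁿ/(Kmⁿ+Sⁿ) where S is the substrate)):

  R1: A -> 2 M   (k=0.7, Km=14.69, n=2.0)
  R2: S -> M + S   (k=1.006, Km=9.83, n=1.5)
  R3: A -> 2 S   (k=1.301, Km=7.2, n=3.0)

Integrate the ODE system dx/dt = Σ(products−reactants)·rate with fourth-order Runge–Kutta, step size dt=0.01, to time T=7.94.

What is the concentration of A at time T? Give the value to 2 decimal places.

RK4 with dt=0.01: 794 steps to T=7.94. Trajectory (selected grid times):
t=0.00: A=24.65 M=39.57 S=10.02
t=0.88: A=23.09 M=40.95 S=12.25
t=1.76: A=21.55 M=42.35 S=14.46
t=2.65: A=20.02 M=43.77 S=16.69
t=3.53: A=18.55 M=45.18 S=18.86
t=4.41: A=17.11 M=46.57 S=21.01
t=5.29: A=15.71 M=47.94 S=23.12
t=6.18: A=14.35 M=49.29 S=25.21
t=7.06: A=13.06 M=50.58 S=27.21
t=7.94: A=11.85 M=51.83 S=29.12
Read off A at T=7.94: 11.85

A at T = 11.85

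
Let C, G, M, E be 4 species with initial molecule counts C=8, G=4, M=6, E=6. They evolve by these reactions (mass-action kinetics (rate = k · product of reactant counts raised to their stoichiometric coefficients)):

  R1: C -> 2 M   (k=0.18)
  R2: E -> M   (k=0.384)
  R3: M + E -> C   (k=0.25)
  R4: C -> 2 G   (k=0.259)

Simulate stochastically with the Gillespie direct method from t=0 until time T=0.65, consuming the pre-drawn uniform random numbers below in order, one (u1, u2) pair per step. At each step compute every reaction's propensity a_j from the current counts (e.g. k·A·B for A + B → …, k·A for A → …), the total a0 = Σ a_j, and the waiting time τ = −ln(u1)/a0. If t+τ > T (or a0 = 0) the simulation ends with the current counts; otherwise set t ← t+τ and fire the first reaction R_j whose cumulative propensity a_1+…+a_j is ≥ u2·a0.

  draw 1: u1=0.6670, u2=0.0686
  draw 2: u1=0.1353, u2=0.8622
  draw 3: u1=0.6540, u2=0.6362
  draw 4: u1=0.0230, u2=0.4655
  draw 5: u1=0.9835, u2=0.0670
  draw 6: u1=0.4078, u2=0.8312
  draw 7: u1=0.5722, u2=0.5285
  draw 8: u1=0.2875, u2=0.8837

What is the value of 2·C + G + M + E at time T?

Check how each reaction changes W = 2·C + G + M + E (weight of products minus weight of reactants):
R1: C -> 2 M: (1·2) − (2·1) = 2 − 2 = 0
R2: E -> M: (1·1) − (1·1) = 1 − 1 = 0
R3: M + E -> C: (2·1) − (1·1 + 1·1) = 2 − 2 = 0
R4: C -> 2 G: (1·2) − (2·1) = 2 − 2 = 0
Every reaction leaves W unchanged, so W is conserved and no simulation is needed: W(T) = W(0) = 2·8 + 4 + 6 + 6 = 32

Value at T = 32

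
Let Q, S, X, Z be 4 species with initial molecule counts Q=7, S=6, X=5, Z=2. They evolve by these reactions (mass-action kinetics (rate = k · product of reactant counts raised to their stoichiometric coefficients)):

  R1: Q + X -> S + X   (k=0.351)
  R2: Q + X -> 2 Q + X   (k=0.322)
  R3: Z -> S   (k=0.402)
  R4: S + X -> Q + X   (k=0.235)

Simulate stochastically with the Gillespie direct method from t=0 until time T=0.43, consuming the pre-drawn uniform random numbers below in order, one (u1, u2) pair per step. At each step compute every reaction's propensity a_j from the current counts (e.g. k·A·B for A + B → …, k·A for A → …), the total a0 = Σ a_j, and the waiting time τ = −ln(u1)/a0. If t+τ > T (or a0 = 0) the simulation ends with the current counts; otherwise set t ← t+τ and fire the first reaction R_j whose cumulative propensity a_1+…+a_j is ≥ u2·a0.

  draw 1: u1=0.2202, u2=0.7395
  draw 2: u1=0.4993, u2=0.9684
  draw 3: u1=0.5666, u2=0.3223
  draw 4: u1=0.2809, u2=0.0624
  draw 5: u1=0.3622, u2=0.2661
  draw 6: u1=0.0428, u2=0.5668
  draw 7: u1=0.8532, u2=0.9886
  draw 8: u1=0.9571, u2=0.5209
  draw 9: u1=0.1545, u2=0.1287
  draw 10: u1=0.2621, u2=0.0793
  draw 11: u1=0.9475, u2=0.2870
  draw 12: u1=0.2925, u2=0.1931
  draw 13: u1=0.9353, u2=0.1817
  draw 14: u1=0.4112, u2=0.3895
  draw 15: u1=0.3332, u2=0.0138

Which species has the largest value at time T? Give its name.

Dominant species at T: S

t=0.000: Q=7 S=6 X=5 Z=2
Draw 1: a1=12.285, a2=11.270, a3=0.804, a4=7.050, a0=31.409; τ=−ln(0.2202)/31.409=0.048 → t=0.048; u2·a0=0.7395·31.409=23.227; a1=12.285 < 23.227 ≤ a1+a2=23.555 → R2 fires; Q=8 S=6 X=5 Z=2
Draw 2: a1=14.040, a2=12.880, a3=0.804, a4=7.050, a0=34.774; τ=−ln(0.4993)/34.774=0.020 → t=0.068; u2·a0=0.9684·34.774=33.675; a1+…+a3=27.724 < 33.675 ≤ a1+…+a4=34.774 → R4 fires; Q=9 S=5 X=5 Z=2
Draw 3: a1=15.795, a2=14.490, a3=0.804, a4=5.875, a0=36.964; τ=−ln(0.5666)/36.964=0.015 → t=0.084; u2·a0=0.3223·36.964=11.913 ≤ a1=15.795 → R1 fires; Q=8 S=6 X=5 Z=2
Draw 4: a1=14.040, a2=12.880, a3=0.804, a4=7.050, a0=34.774; τ=−ln(0.2809)/34.774=0.037 → t=0.120; u2·a0=0.0624·34.774=2.170 ≤ a1=14.040 → R1 fires; Q=7 S=7 X=5 Z=2
Draw 5: a1=12.285, a2=11.270, a3=0.804, a4=8.225, a0=32.584; τ=−ln(0.3622)/32.584=0.031 → t=0.151; u2·a0=0.2661·32.584=8.671 ≤ a1=12.285 → R1 fires; Q=6 S=8 X=5 Z=2
Draw 6: a1=10.530, a2=9.660, a3=0.804, a4=9.400, a0=30.394; τ=−ln(0.0428)/30.394=0.104 → t=0.255; u2·a0=0.5668·30.394=17.227; a1=10.530 < 17.227 ≤ a1+a2=20.190 → R2 fires; Q=7 S=8 X=5 Z=2
Draw 7: a1=12.285, a2=11.270, a3=0.804, a4=9.400, a0=33.759; τ=−ln(0.8532)/33.759=0.005 → t=0.260; u2·a0=0.9886·33.759=33.374; a1+…+a3=24.359 < 33.374 ≤ a1+…+a4=33.759 → R4 fires; Q=8 S=7 X=5 Z=2
Draw 8: a1=14.040, a2=12.880, a3=0.804, a4=8.225, a0=35.949; τ=−ln(0.9571)/35.949=0.001 → t=0.261; u2·a0=0.5209·35.949=18.726; a1=14.040 < 18.726 ≤ a1+a2=26.920 → R2 fires; Q=9 S=7 X=5 Z=2
Draw 9: a1=15.795, a2=14.490, a3=0.804, a4=8.225, a0=39.314; τ=−ln(0.1545)/39.314=0.048 → t=0.308; u2·a0=0.1287·39.314=5.060 ≤ a1=15.795 → R1 fires; Q=8 S=8 X=5 Z=2
Draw 10: a1=14.040, a2=12.880, a3=0.804, a4=9.400, a0=37.124; τ=−ln(0.2621)/37.124=0.036 → t=0.344; u2·a0=0.0793·37.124=2.944 ≤ a1=14.040 → R1 fires; Q=7 S=9 X=5 Z=2
Draw 11: a1=12.285, a2=11.270, a3=0.804, a4=10.575, a0=34.934; τ=−ln(0.9475)/34.934=0.002 → t=0.346; u2·a0=0.2870·34.934=10.026 ≤ a1=12.285 → R1 fires; Q=6 S=10 X=5 Z=2
Draw 12: a1=10.530, a2=9.660, a3=0.804, a4=11.750, a0=32.744; τ=−ln(0.2925)/32.744=0.038 → t=0.383; u2·a0=0.1931·32.744=6.323 ≤ a1=10.530 → R1 fires; Q=5 S=11 X=5 Z=2
Draw 13: a1=8.775, a2=8.050, a3=0.804, a4=12.925, a0=30.554; τ=−ln(0.9353)/30.554=0.002 → t=0.386; u2·a0=0.1817·30.554=5.552 ≤ a1=8.775 → R1 fires; Q=4 S=12 X=5 Z=2
Draw 14: a1=7.020, a2=6.440, a3=0.804, a4=14.100, a0=28.364; τ=−ln(0.4112)/28.364=0.031 → t=0.417; u2·a0=0.3895·28.364=11.048; a1=7.020 < 11.048 ≤ a1+a2=13.460 → R2 fires; Q=5 S=12 X=5 Z=2
Draw 15: a1=8.775, a2=8.050, a3=0.804, a4=14.100, a0=31.729; τ=−ln(0.3332)/31.729=0.035 → t=0.452 > T=0.43: stop.
At T=0.43: Q=5 S=12 X=5 Z=2; the largest is S.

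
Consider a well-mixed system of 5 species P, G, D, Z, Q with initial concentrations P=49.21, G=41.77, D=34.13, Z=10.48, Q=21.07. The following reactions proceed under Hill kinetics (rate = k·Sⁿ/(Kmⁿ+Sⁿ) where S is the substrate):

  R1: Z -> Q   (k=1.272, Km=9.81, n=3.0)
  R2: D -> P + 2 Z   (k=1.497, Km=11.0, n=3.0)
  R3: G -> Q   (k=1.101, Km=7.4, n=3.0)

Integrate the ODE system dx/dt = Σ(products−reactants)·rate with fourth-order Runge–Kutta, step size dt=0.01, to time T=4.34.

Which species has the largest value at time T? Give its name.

RK4 with dt=0.01: 434 steps to T=4.34. Trajectory (selected grid times):
t=0.00: P=49.21 G=41.77 D=34.13 Z=10.48 Q=21.07
t=0.48: P=49.90 G=41.24 D=33.44 Z=11.51 Q=21.95
t=0.96: P=50.60 G=40.72 D=32.74 Z=12.50 Q=22.87
t=1.45: P=51.30 G=40.18 D=32.04 Z=13.48 Q=23.84
t=1.93: P=51.99 G=39.66 D=31.35 Z=14.41 Q=24.82
t=2.41: P=52.68 G=39.13 D=30.66 Z=15.31 Q=25.82
t=2.89: P=53.37 G=38.61 D=29.97 Z=16.19 Q=26.84
t=3.38: P=54.06 G=38.07 D=29.28 Z=17.07 Q=27.89
t=3.86: P=54.75 G=37.55 D=28.59 Z=17.91 Q=28.93
t=4.34: P=55.42 G=37.02 D=27.92 Z=18.74 Q=29.99
At T=4.34: P=55.42 G=37.02 D=27.92 Z=18.74 Q=29.99; the largest is P.

Dominant species at T: P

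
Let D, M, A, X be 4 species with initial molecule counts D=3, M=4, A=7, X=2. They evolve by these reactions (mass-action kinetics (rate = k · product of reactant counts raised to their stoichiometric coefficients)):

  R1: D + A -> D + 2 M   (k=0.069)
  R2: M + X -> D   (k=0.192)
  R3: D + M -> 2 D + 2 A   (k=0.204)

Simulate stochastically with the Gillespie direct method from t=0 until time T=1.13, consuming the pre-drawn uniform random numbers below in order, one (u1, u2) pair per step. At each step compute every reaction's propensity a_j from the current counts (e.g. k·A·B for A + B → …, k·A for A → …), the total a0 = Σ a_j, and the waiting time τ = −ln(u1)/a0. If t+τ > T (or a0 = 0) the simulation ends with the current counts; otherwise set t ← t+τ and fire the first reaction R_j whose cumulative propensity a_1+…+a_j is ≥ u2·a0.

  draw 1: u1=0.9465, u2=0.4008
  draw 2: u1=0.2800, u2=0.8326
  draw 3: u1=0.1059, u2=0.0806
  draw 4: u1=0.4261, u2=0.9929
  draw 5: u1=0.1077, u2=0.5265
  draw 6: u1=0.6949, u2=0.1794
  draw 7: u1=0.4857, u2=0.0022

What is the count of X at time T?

t=0.000: D=3 M=4 A=7 X=2
Draw 1: a1=1.449, a2=1.536, a3=2.448, a0=5.433; τ=−ln(0.9465)/5.433=0.010 → t=0.010; u2·a0=0.4008·5.433=2.178; a1=1.449 < 2.178 ≤ a1+a2=2.985 → R2 fires; D=4 M=3 A=7 X=1
Draw 2: a1=1.932, a2=0.576, a3=2.448, a0=4.956; τ=−ln(0.2800)/4.956=0.257 → t=0.267; u2·a0=0.8326·4.956=4.126; a1+a2=2.508 < 4.126 ≤ a1+…+a3=4.956 → R3 fires; D=5 M=2 A=9 X=1
Draw 3: a1=3.105, a2=0.384, a3=2.040, a0=5.529; τ=−ln(0.1059)/5.529=0.406 → t=0.673; u2·a0=0.0806·5.529=0.446 ≤ a1=3.105 → R1 fires; D=5 M=4 A=8 X=1
Draw 4: a1=2.760, a2=0.768, a3=4.080, a0=7.608; τ=−ln(0.4261)/7.608=0.112 → t=0.785; u2·a0=0.9929·7.608=7.554; a1+a2=3.528 < 7.554 ≤ a1+…+a3=7.608 → R3 fires; D=6 M=3 A=10 X=1
Draw 5: a1=4.140, a2=0.576, a3=3.672, a0=8.388; τ=−ln(0.1077)/8.388=0.266 → t=1.051; u2·a0=0.5265·8.388=4.416; a1=4.140 < 4.416 ≤ a1+a2=4.716 → R2 fires; D=7 M=2 A=10 X=0
Draw 6: a1=4.830, a2=0.000, a3=2.856, a0=7.686; τ=−ln(0.6949)/7.686=0.047 → t=1.098; u2·a0=0.1794·7.686=1.379 ≤ a1=4.830 → R1 fires; D=7 M=4 A=9 X=0
Draw 7: a1=4.347, a2=0.000, a3=5.712, a0=10.059; τ=−ln(0.4857)/10.059=0.072 → t=1.170 > T=1.13: stop.
Read off X at T=1.13: 0

X at T = 0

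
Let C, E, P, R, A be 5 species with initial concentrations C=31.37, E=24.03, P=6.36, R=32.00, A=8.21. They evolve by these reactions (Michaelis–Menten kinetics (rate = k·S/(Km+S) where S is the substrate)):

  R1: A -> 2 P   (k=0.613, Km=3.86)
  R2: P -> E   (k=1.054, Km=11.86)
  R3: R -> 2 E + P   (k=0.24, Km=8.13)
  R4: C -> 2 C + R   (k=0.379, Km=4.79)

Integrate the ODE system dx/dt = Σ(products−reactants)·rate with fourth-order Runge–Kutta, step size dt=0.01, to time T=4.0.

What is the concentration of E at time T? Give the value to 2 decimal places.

E at T = 27.20

RK4 with dt=0.01: 400 steps to T=4.0. Trajectory (selected grid times):
t=0.00: C=31.37 E=24.03 P=6.36 R=32.00 A=8.21
t=0.44: C=31.51 E=24.36 P=6.65 R=32.06 A=8.03
t=0.89: C=31.66 E=24.71 P=6.93 R=32.12 A=7.84
t=1.33: C=31.81 E=25.05 P=7.20 R=32.18 A=7.66
t=1.78: C=31.96 E=25.40 P=7.47 R=32.25 A=7.48
t=2.22: C=32.10 E=25.75 P=7.73 R=32.31 A=7.30
t=2.67: C=32.25 E=26.11 P=7.99 R=32.37 A=7.12
t=3.11: C=32.39 E=26.47 P=8.23 R=32.43 A=6.95
t=3.56: C=32.54 E=26.84 P=8.47 R=32.49 A=6.77
t=4.00: C=32.69 E=27.20 P=8.71 R=32.55 A=6.60
Read off E at T=4.0: 27.20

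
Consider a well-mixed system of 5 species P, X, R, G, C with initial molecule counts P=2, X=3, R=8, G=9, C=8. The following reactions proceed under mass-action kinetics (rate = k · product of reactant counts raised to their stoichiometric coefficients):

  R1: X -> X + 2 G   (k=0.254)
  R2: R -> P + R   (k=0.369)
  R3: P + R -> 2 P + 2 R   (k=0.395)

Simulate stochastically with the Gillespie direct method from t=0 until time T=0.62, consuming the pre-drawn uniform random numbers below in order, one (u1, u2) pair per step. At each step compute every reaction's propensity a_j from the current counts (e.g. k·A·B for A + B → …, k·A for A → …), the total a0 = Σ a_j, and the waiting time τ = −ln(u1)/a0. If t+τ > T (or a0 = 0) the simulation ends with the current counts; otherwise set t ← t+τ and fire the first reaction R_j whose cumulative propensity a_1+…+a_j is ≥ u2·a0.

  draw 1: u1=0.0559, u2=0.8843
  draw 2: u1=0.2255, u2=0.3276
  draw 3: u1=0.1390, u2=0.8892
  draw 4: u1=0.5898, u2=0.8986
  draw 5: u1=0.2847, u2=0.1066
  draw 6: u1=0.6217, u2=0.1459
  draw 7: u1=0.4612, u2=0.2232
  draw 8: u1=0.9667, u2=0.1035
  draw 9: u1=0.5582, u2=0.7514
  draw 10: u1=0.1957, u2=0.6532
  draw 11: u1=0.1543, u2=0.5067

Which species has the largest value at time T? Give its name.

t=0.000: P=2 X=3 R=8 G=9 C=8
Draw 1: a1=0.762, a2=2.952, a3=6.320, a0=10.034; τ=−ln(0.0559)/10.034=0.287 → t=0.287; u2·a0=0.8843·10.034=8.873; a1+a2=3.714 < 8.873 ≤ a1+…+a3=10.034 → R3 fires; P=3 X=3 R=9 G=9 C=8
Draw 2: a1=0.762, a2=3.321, a3=10.665, a0=14.748; τ=−ln(0.2255)/14.748=0.101 → t=0.388; u2·a0=0.3276·14.748=4.831; a1+a2=4.083 < 4.831 ≤ a1+…+a3=14.748 → R3 fires; P=4 X=3 R=10 G=9 C=8
Draw 3: a1=0.762, a2=3.690, a3=15.800, a0=20.252; τ=−ln(0.1390)/20.252=0.097 → t=0.486; u2·a0=0.8892·20.252=18.008; a1+a2=4.452 < 18.008 ≤ a1+…+a3=20.252 → R3 fires; P=5 X=3 R=11 G=9 C=8
Draw 4: a1=0.762, a2=4.059, a3=21.725, a0=26.546; τ=−ln(0.5898)/26.546=0.020 → t=0.506; u2·a0=0.8986·26.546=23.854; a1+a2=4.821 < 23.854 ≤ a1+…+a3=26.546 → R3 fires; P=6 X=3 R=12 G=9 C=8
Draw 5: a1=0.762, a2=4.428, a3=28.440, a0=33.630; τ=−ln(0.2847)/33.630=0.037 → t=0.543; u2·a0=0.1066·33.630=3.585; a1=0.762 < 3.585 ≤ a1+a2=5.190 → R2 fires; P=7 X=3 R=12 G=9 C=8
Draw 6: a1=0.762, a2=4.428, a3=33.180, a0=38.370; τ=−ln(0.6217)/38.370=0.012 → t=0.556; u2·a0=0.1459·38.370=5.598; a1+a2=5.190 < 5.598 ≤ a1+…+a3=38.370 → R3 fires; P=8 X=3 R=13 G=9 C=8
Draw 7: a1=0.762, a2=4.797, a3=41.080, a0=46.639; τ=−ln(0.4612)/46.639=0.017 → t=0.572; u2·a0=0.2232·46.639=10.410; a1+a2=5.559 < 10.410 ≤ a1+…+a3=46.639 → R3 fires; P=9 X=3 R=14 G=9 C=8
Draw 8: a1=0.762, a2=5.166, a3=49.770, a0=55.698; τ=−ln(0.9667)/55.698=0.001 → t=0.573; u2·a0=0.1035·55.698=5.765; a1=0.762 < 5.765 ≤ a1+a2=5.928 → R2 fires; P=10 X=3 R=14 G=9 C=8
Draw 9: a1=0.762, a2=5.166, a3=55.300, a0=61.228; τ=−ln(0.5582)/61.228=0.010 → t=0.582; u2·a0=0.7514·61.228=46.007; a1+a2=5.928 < 46.007 ≤ a1+…+a3=61.228 → R3 fires; P=11 X=3 R=15 G=9 C=8
Draw 10: a1=0.762, a2=5.535, a3=65.175, a0=71.472; τ=−ln(0.1957)/71.472=0.023 → t=0.605; u2·a0=0.6532·71.472=46.686; a1+a2=6.297 < 46.686 ≤ a1+…+a3=71.472 → R3 fires; P=12 X=3 R=16 G=9 C=8
Draw 11: a1=0.762, a2=5.904, a3=75.840, a0=82.506; τ=−ln(0.1543)/82.506=0.023 → t=0.628 > T=0.62: stop.
At T=0.62: P=12 X=3 R=16 G=9 C=8; the largest is R.

Dominant species at T: R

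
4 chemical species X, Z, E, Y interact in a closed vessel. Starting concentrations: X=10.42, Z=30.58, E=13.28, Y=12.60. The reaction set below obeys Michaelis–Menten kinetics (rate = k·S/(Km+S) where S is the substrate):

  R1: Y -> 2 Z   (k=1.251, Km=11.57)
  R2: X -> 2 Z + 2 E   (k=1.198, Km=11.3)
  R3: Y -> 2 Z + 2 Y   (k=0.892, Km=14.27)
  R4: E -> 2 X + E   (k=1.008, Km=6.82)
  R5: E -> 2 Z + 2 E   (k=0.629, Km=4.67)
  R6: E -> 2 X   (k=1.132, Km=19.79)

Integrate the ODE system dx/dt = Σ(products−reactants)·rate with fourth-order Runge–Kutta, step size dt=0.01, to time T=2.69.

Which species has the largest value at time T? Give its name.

RK4 with dt=0.01: 269 steps to T=2.69. Trajectory (selected grid times):
t=0.00: X=10.42 Z=30.58 E=13.28 Y=12.60
t=0.30: X=10.92 Z=31.85 E=13.63 Y=12.53
t=0.60: X=11.43 Z=33.13 E=13.99 Y=12.46
t=0.90: X=11.94 Z=34.42 E=14.36 Y=12.39
t=1.20: X=12.45 Z=35.71 E=14.73 Y=12.32
t=1.49: X=12.95 Z=36.97 E=15.09 Y=12.25
t=1.79: X=13.47 Z=38.28 E=15.48 Y=12.18
t=2.09: X=13.99 Z=39.59 E=15.87 Y=12.11
t=2.39: X=14.52 Z=40.92 E=16.26 Y=12.05
t=2.69: X=15.05 Z=42.24 E=16.66 Y=11.98
At T=2.69: X=15.05 Z=42.24 E=16.66 Y=11.98; the largest is Z.

Dominant species at T: Z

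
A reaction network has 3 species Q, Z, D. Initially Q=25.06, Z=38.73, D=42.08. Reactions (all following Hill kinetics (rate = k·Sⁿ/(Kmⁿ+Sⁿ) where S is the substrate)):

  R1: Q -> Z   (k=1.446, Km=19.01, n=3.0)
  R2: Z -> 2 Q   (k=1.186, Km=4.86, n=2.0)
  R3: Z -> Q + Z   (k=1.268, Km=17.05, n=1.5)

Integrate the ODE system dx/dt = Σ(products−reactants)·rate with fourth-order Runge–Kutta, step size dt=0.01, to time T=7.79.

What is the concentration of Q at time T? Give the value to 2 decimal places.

RK4 with dt=0.01: 779 steps to T=7.79. Trajectory (selected grid times):
t=0.00: Q=25.06 Z=38.73 D=42.08
t=0.87: Q=27.04 Z=38.62 D=42.08
t=1.73: Q=28.94 Z=38.56 D=42.08
t=2.60: Q=30.83 Z=38.55 D=42.08
t=3.46: Q=32.65 Z=38.57 D=42.08
t=4.33: Q=34.47 Z=38.62 D=42.08
t=5.19: Q=36.25 Z=38.69 D=42.08
t=6.06: Q=38.03 Z=38.78 D=42.08
t=6.92: Q=39.77 Z=38.89 D=42.08
t=7.79: Q=41.51 Z=39.02 D=42.08
Read off Q at T=7.79: 41.51

Q at T = 41.51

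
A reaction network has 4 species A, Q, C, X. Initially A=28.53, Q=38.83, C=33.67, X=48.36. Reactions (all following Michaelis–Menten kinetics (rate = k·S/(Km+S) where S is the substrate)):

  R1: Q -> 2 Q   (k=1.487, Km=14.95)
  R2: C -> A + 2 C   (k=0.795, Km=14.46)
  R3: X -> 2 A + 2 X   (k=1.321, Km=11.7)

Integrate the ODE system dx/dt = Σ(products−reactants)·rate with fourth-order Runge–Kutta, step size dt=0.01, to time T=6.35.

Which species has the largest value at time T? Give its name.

RK4 with dt=0.01: 635 steps to T=6.35. Trajectory (selected grid times):
t=0.00: A=28.53 Q=38.83 C=33.67 X=48.36
t=0.71: A=30.44 Q=39.59 C=34.07 X=49.12
t=1.41: A=32.33 Q=40.35 C=34.46 X=49.86
t=2.12: A=34.25 Q=41.12 C=34.86 X=50.62
t=2.82: A=36.14 Q=41.89 C=35.25 X=51.38
t=3.53: A=38.07 Q=42.67 C=35.65 X=52.14
t=4.23: A=39.98 Q=43.44 C=36.05 X=52.90
t=4.94: A=41.92 Q=44.23 C=36.45 X=53.67
t=5.64: A=43.84 Q=45.01 C=36.85 X=54.43
t=6.35: A=45.80 Q=45.80 C=37.26 X=55.20
At T=6.35: A=45.80 Q=45.80 C=37.26 X=55.20; the largest is X.

Dominant species at T: X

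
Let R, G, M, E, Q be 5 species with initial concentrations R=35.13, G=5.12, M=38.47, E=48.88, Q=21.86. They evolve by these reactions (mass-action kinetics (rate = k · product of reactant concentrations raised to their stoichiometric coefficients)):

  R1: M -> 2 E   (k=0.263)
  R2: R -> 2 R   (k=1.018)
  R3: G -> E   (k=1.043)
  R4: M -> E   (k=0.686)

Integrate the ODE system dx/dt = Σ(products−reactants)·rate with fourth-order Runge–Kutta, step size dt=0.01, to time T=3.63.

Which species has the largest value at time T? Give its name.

Dominant species at T: R

RK4 with dt=0.01: 363 steps to T=3.63. Trajectory (selected grid times):
t=0.00: R=35.13 G=5.12 M=38.47 E=48.88 Q=21.86
t=0.40: R=52.79 G=3.37 M=26.32 E=66.15 Q=21.86
t=0.81: R=80.13 G=2.20 M=17.84 E=78.15 Q=21.86
t=1.21: R=120.40 G=1.45 M=12.20 E=86.10 Q=21.86
t=1.61: R=180.92 G=0.95 M=8.35 E=91.52 Q=21.86
t=2.02: R=274.63 G=0.62 M=5.66 E=95.28 Q=21.86
t=2.42: R=412.66 G=0.41 M=3.87 E=97.78 Q=21.86
t=2.82: R=620.06 G=0.27 M=2.65 E=99.48 Q=21.86
t=3.23: R=941.24 G=0.18 M=1.79 E=100.66 Q=21.86
t=3.63: R=1414.31 G=0.12 M=1.23 E=101.45 Q=21.86
At T=3.63: R=1414.31 G=0.12 M=1.23 E=101.45 Q=21.86; the largest is R.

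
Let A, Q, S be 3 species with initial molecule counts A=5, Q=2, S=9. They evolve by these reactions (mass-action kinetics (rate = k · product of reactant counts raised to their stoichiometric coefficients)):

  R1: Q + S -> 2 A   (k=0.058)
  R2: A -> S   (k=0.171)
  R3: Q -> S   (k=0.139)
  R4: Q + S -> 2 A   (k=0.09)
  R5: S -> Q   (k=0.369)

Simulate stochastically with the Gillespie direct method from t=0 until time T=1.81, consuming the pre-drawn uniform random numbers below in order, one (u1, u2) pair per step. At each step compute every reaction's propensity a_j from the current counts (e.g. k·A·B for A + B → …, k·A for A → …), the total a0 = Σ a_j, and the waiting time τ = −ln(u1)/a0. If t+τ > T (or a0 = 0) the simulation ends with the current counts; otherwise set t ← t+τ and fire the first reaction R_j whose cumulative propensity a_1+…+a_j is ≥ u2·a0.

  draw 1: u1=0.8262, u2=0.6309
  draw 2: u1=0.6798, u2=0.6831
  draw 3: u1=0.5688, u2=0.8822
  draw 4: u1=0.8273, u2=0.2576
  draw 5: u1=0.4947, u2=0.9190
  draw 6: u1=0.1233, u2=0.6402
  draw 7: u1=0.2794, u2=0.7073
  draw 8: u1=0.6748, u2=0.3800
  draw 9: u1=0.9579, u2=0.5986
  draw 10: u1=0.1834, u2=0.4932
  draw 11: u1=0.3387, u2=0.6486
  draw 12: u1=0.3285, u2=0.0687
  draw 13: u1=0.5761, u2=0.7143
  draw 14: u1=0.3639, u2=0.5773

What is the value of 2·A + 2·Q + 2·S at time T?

Check how each reaction changes W = 2·A + 2·Q + 2·S (weight of products minus weight of reactants):
R1: Q + S -> 2 A: (2·2) − (2·1 + 2·1) = 4 − 4 = 0
R2: A -> S: (2·1) − (2·1) = 2 − 2 = 0
R3: Q -> S: (2·1) − (2·1) = 2 − 2 = 0
R4: Q + S -> 2 A: (2·2) − (2·1 + 2·1) = 4 − 4 = 0
R5: S -> Q: (2·1) − (2·1) = 2 − 2 = 0
Every reaction leaves W unchanged, so W is conserved and no simulation is needed: W(T) = W(0) = 2·5 + 2·2 + 2·9 = 32

Value at T = 32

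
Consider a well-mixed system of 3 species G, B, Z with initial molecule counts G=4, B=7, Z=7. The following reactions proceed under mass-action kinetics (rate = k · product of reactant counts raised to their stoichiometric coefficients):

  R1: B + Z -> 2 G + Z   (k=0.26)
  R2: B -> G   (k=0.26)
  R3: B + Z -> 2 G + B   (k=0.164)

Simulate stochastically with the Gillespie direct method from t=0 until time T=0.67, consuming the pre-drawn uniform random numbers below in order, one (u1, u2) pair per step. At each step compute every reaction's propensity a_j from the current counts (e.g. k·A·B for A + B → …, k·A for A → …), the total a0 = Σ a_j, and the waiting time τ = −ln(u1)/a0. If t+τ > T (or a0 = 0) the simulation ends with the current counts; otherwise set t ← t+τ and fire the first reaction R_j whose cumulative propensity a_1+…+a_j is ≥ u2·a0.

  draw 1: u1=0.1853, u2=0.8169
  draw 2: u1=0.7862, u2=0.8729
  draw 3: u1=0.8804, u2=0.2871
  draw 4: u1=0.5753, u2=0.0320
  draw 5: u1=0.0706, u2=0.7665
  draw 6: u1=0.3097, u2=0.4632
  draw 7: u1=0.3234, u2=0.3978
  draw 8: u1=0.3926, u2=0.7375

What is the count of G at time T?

G at T = 18

t=0.000: G=4 B=7 Z=7
Draw 1: a1=12.740, a2=1.820, a3=8.036, a0=22.596; τ=−ln(0.1853)/22.596=0.075 → t=0.075; u2·a0=0.8169·22.596=18.459; a1+a2=14.560 < 18.459 ≤ a1+…+a3=22.596 → R3 fires; G=6 B=7 Z=6
Draw 2: a1=10.920, a2=1.820, a3=6.888, a0=19.628; τ=−ln(0.7862)/19.628=0.012 → t=0.087; u2·a0=0.8729·19.628=17.133; a1+a2=12.740 < 17.133 ≤ a1+…+a3=19.628 → R3 fires; G=8 B=7 Z=5
Draw 3: a1=9.100, a2=1.820, a3=5.740, a0=16.660; τ=−ln(0.8804)/16.660=0.008 → t=0.095; u2·a0=0.2871·16.660=4.783 ≤ a1=9.100 → R1 fires; G=10 B=6 Z=5
Draw 4: a1=7.800, a2=1.560, a3=4.920, a0=14.280; τ=−ln(0.5753)/14.280=0.039 → t=0.133; u2·a0=0.0320·14.280=0.457 ≤ a1=7.800 → R1 fires; G=12 B=5 Z=5
Draw 5: a1=6.500, a2=1.300, a3=4.100, a0=11.900; τ=−ln(0.0706)/11.900=0.223 → t=0.356; u2·a0=0.7665·11.900=9.121; a1+a2=7.800 < 9.121 ≤ a1+…+a3=11.900 → R3 fires; G=14 B=5 Z=4
Draw 6: a1=5.200, a2=1.300, a3=3.280, a0=9.780; τ=−ln(0.3097)/9.780=0.120 → t=0.476; u2·a0=0.4632·9.780=4.530 ≤ a1=5.200 → R1 fires; G=16 B=4 Z=4
Draw 7: a1=4.160, a2=1.040, a3=2.624, a0=7.824; τ=−ln(0.3234)/7.824=0.144 → t=0.620; u2·a0=0.3978·7.824=3.112 ≤ a1=4.160 → R1 fires; G=18 B=3 Z=4
Draw 8: a1=3.120, a2=0.780, a3=1.968, a0=5.868; τ=−ln(0.3926)/5.868=0.159 → t=0.779 > T=0.67: stop.
Read off G at T=0.67: 18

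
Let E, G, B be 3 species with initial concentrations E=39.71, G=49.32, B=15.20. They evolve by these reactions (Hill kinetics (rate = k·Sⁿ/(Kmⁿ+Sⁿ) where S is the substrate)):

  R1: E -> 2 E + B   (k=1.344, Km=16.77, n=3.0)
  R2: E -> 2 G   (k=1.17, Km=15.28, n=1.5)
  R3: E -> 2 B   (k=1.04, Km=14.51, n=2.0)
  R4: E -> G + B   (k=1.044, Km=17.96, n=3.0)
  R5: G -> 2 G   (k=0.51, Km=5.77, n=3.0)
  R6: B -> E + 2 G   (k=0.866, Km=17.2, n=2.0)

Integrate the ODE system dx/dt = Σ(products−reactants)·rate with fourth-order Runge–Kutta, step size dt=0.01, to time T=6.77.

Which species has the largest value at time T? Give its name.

Dominant species at T: G

RK4 with dt=0.01: 677 steps to T=6.77. Trajectory (selected grid times):
t=0.00: E=39.71 G=49.32 B=15.20
t=0.75: E=38.85 G=52.45 B=17.91
t=1.50: E=38.05 G=55.67 B=20.56
t=2.26: E=37.28 G=59.00 B=23.18
t=3.01: E=36.57 G=62.34 B=25.72
t=3.76: E=35.89 G=65.72 B=28.22
t=4.51: E=35.24 G=69.13 B=30.68
t=5.27: E=34.60 G=72.62 B=33.13
t=6.02: E=34.00 G=76.08 B=35.53
t=6.77: E=33.42 G=79.55 B=37.89
At T=6.77: E=33.42 G=79.55 B=37.89; the largest is G.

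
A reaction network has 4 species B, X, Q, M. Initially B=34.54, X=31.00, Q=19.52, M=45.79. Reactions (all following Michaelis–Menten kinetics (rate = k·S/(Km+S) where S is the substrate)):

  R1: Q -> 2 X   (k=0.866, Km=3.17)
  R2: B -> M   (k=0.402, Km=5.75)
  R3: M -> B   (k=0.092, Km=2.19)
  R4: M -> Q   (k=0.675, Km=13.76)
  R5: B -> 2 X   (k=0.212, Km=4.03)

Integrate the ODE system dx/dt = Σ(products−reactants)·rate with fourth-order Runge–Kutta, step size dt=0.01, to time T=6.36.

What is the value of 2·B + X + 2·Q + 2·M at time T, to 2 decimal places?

Check how each reaction changes W = 2·B + X + 2·Q + 2·M (weight of products minus weight of reactants):
R1: Q -> 2 X: (1·2) − (2·1) = 2 − 2 = 0
R2: B -> M: (2·1) − (2·1) = 2 − 2 = 0
R3: M -> B: (2·1) − (2·1) = 2 − 2 = 0
R4: M -> Q: (2·1) − (2·1) = 2 − 2 = 0
R5: B -> 2 X: (1·2) − (2·1) = 2 − 2 = 0
Every reaction leaves W unchanged, so W is conserved and no simulation is needed: W(T) = W(0) = 2·34.54 + 31.00 + 2·19.52 + 2·45.79 = 230.70

Value at T = 230.70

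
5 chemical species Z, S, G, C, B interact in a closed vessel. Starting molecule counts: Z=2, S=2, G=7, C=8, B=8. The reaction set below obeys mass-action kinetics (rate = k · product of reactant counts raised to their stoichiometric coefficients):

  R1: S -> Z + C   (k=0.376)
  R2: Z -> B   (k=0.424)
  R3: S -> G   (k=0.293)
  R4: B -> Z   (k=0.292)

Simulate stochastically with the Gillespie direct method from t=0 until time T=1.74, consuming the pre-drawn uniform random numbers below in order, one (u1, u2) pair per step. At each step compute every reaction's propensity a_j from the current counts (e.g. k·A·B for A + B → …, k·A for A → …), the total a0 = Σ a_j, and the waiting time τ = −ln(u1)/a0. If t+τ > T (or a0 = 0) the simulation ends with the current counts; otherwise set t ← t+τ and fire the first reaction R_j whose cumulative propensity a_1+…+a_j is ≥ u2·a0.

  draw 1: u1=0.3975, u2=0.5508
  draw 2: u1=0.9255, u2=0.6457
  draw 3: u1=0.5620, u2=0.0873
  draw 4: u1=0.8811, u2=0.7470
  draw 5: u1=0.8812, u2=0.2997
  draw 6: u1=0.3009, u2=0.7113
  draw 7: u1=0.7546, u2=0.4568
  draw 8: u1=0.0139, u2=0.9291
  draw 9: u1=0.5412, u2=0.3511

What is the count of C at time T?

C at T = 9

t=0.000: Z=2 S=2 G=7 C=8 B=8
Draw 1: a1=0.752, a2=0.848, a3=0.586, a4=2.336, a0=4.522; τ=−ln(0.3975)/4.522=0.204 → t=0.204; u2·a0=0.5508·4.522=2.491; a1+…+a3=2.186 < 2.491 ≤ a1+…+a4=4.522 → R4 fires; Z=3 S=2 G=7 C=8 B=7
Draw 2: a1=0.752, a2=1.272, a3=0.586, a4=2.044, a0=4.654; τ=−ln(0.9255)/4.654=0.017 → t=0.221; u2·a0=0.6457·4.654=3.005; a1+…+a3=2.610 < 3.005 ≤ a1+…+a4=4.654 → R4 fires; Z=4 S=2 G=7 C=8 B=6
Draw 3: a1=0.752, a2=1.696, a3=0.586, a4=1.752, a0=4.786; τ=−ln(0.5620)/4.786=0.120 → t=0.341; u2·a0=0.0873·4.786=0.418 ≤ a1=0.752 → R1 fires; Z=5 S=1 G=7 C=9 B=6
Draw 4: a1=0.376, a2=2.120, a3=0.293, a4=1.752, a0=4.541; τ=−ln(0.8811)/4.541=0.028 → t=0.369; u2·a0=0.7470·4.541=3.392; a1+…+a3=2.789 < 3.392 ≤ a1+…+a4=4.541 → R4 fires; Z=6 S=1 G=7 C=9 B=5
Draw 5: a1=0.376, a2=2.544, a3=0.293, a4=1.460, a0=4.673; τ=−ln(0.8812)/4.673=0.027 → t=0.396; u2·a0=0.2997·4.673=1.400; a1=0.376 < 1.400 ≤ a1+a2=2.920 → R2 fires; Z=5 S=1 G=7 C=9 B=6
Draw 6: a1=0.376, a2=2.120, a3=0.293, a4=1.752, a0=4.541; τ=−ln(0.3009)/4.541=0.264 → t=0.660; u2·a0=0.7113·4.541=3.230; a1+…+a3=2.789 < 3.230 ≤ a1+…+a4=4.541 → R4 fires; Z=6 S=1 G=7 C=9 B=5
Draw 7: a1=0.376, a2=2.544, a3=0.293, a4=1.460, a0=4.673; τ=−ln(0.7546)/4.673=0.060 → t=0.721; u2·a0=0.4568·4.673=2.135; a1=0.376 < 2.135 ≤ a1+a2=2.920 → R2 fires; Z=5 S=1 G=7 C=9 B=6
Draw 8: a1=0.376, a2=2.120, a3=0.293, a4=1.752, a0=4.541; τ=−ln(0.0139)/4.541=0.942 → t=1.662; u2·a0=0.9291·4.541=4.219; a1+…+a3=2.789 < 4.219 ≤ a1+…+a4=4.541 → R4 fires; Z=6 S=1 G=7 C=9 B=5
Draw 9: a1=0.376, a2=2.544, a3=0.293, a4=1.460, a0=4.673; τ=−ln(0.5412)/4.673=0.131 → t=1.794 > T=1.74: stop.
Read off C at T=1.74: 9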